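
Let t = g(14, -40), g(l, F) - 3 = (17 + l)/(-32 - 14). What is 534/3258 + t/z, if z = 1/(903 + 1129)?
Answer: 59032663/12489 ≈ 4726.8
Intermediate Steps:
z = 1/2032 ≈ 0.00049213
g(l, F) = 121/46 - l/46 (g(l, F) = 3 + (17 + l)/(-32 - 14) = 3 + (17 + l)/(-46) = 3 + (17 + l)*(-1/46) = 3 + (-17/46 - l/46) = 121/46 - l/46)
t = 107/46 (t = 121/46 - 1/46*14 = 121/46 - 7/23 = 107/46 ≈ 2.3261)
534/3258 + t/z = 534/3258 + 107/(46*(1/2032)) = 534*(1/3258) + (107/46)*2032 = 89/543 + 108712/23 = 59032663/12489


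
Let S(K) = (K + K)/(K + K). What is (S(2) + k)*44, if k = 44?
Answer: 1980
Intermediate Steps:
S(K) = 1 (S(K) = (2*K)/((2*K)) = (2*K)*(1/(2*K)) = 1)
(S(2) + k)*44 = (1 + 44)*44 = 45*44 = 1980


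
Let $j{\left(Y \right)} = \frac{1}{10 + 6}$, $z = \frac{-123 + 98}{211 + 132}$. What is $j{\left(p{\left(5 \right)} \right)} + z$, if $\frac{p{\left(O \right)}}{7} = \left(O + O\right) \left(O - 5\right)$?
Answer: $- \frac{57}{5488} \approx -0.010386$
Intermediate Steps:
$p{\left(O \right)} = 14 O \left(-5 + O\right)$ ($p{\left(O \right)} = 7 \left(O + O\right) \left(O - 5\right) = 7 \cdot 2 O \left(-5 + O\right) = 14 O \left(-5 + O\right)$)
$z = - \frac{25}{343} \approx -0.072886$
$j{\left(Y \right)} = \frac{1}{16}$
$j{\left(p{\left(5 \right)} \right)} + z = \frac{1}{16} - \frac{25}{343} = - \frac{57}{5488}$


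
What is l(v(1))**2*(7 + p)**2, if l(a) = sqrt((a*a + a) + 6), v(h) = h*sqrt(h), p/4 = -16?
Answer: 25992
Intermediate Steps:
p = -64 (p = 4*(-16) = -64)
v(h) = h**(3/2)
l(a) = sqrt(6 + a + a**2) (l(a) = sqrt((a**2 + a) + 6) = sqrt((a + a**2) + 6) = sqrt(6 + a + a**2))
l(v(1))**2*(7 + p)**2 = (sqrt(6 + 1**(3/2) + (1**(3/2))**2))**2*(7 - 64)**2 = (sqrt(6 + 1 + 1**2))**2*(-57)**2 = (sqrt(6 + 1 + 1))**2*3249 = (sqrt(8))**2*3249 = (2*sqrt(2))**2*3249 = 8*3249 = 25992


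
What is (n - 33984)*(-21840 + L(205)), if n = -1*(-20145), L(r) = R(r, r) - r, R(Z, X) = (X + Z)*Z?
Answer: -858087195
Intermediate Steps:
R(Z, X) = Z*(X + Z)
L(r) = -r + 2*r² (L(r) = r*(r + r) - r = r*(2*r) - r = 2*r² - r = -r + 2*r²)
n = 20145
(n - 33984)*(-21840 + L(205)) = (20145 - 33984)*(-21840 + 205*(-1 + 2*205)) = -13839*(-21840 + 205*(-1 + 410)) = -13839*(-21840 + 205*409) = -13839*(-21840 + 83845) = -13839*62005 = -858087195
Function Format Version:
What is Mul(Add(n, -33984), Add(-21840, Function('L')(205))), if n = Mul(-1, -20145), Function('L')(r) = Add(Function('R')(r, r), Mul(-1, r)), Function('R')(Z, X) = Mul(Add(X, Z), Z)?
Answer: -858087195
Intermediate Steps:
Function('R')(Z, X) = Mul(Z, Add(X, Z))
Function('L')(r) = Add(Mul(-1, r), Mul(2, Pow(r, 2))) (Function('L')(r) = Add(Mul(r, Add(r, r)), Mul(-1, r)) = Add(Mul(r, Mul(2, r)), Mul(-1, r)) = Add(Mul(2, Pow(r, 2)), Mul(-1, r)) = Add(Mul(-1, r), Mul(2, Pow(r, 2))))
n = 20145
Mul(Add(n, -33984), Add(-21840, Function('L')(205))) = Mul(Add(20145, -33984), Add(-21840, Mul(205, Add(-1, Mul(2, 205))))) = Mul(-13839, Add(-21840, Mul(205, Add(-1, 410)))) = Mul(-13839, Add(-21840, Mul(205, 409))) = Mul(-13839, Add(-21840, 83845)) = Mul(-13839, 62005) = -858087195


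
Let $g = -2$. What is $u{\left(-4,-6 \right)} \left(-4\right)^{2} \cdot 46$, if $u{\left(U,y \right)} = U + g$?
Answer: $-4416$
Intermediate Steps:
$u{\left(U,y \right)} = -2 + U$ ($u{\left(U,y \right)} = U - 2 = -2 + U$)
$u{\left(-4,-6 \right)} \left(-4\right)^{2} \cdot 46 = \left(-2 - 4\right) \left(-4\right)^{2} \cdot 46 = \left(-6\right) 16 \cdot 46 = \left(-96\right) 46 = -4416$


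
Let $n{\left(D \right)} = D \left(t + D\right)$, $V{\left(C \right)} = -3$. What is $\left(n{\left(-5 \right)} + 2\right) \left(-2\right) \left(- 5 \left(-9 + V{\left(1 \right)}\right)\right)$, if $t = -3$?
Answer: $-5040$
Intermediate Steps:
$n{\left(D \right)} = D \left(-3 + D\right)$
$\left(n{\left(-5 \right)} + 2\right) \left(-2\right) \left(- 5 \left(-9 + V{\left(1 \right)}\right)\right) = \left(- 5 \left(-3 - 5\right) + 2\right) \left(-2\right) \left(- 5 \left(-9 - 3\right)\right) = \left(\left(-5\right) \left(-8\right) + 2\right) \left(-2\right) \left(\left(-5\right) \left(-12\right)\right) = \left(40 + 2\right) \left(-2\right) 60 = 42 \left(-2\right) 60 = \left(-84\right) 60 = -5040$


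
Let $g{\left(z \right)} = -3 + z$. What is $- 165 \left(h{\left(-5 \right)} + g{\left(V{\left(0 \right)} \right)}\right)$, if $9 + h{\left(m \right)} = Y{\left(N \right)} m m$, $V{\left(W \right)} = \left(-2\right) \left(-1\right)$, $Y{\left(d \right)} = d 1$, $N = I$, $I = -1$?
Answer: $5775$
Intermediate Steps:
$N = -1$
$Y{\left(d \right)} = d$
$V{\left(W \right)} = 2$
$h{\left(m \right)} = -9 - m^{2}$ ($h{\left(m \right)} = -9 + - m m = -9 - m^{2}$)
$- 165 \left(h{\left(-5 \right)} + g{\left(V{\left(0 \right)} \right)}\right) = - 165 \left(\left(-9 - \left(-5\right)^{2}\right) + \left(-3 + 2\right)\right) = - 165 \left(\left(-9 - 25\right) - 1\right) = - 165 \left(-34 - 1\right) = \left(-165\right) \left(-35\right) = 5775$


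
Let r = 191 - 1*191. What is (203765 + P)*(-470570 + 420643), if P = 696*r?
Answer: -10173375155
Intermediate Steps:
r = 0 (r = 191 - 191 = 0)
P = 0 (P = 696*0 = 0)
(203765 + P)*(-470570 + 420643) = (203765 + 0)*(-470570 + 420643) = 203765*(-49927) = -10173375155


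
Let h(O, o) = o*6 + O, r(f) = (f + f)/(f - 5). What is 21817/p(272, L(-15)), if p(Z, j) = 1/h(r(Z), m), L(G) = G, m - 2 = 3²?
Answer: 396327622/267 ≈ 1.4844e+6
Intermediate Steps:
r(f) = 2*f/(-5 + f) (r(f) = (2*f)/(-5 + f) = 2*f/(-5 + f))
m = 11 (m = 2 + 3² = 2 + 9 = 11)
h(O, o) = O + 6*o (h(O, o) = 6*o + O = O + 6*o)
p(Z, j) = 1/(66 + 2*Z/(-5 + Z)) (p(Z, j) = 1/(2*Z/(-5 + Z) + 6*11) = 1/(2*Z/(-5 + Z) + 66) = 1/(66 + 2*Z/(-5 + Z)))
21817/p(272, L(-15)) = 21817/(((-5 + 272)/(2*(-165 + 34*272)))) = 21817/(((½)*267/(-165 + 9248))) = 21817/(((½)*267/9083)) = 21817/(((½)*(1/9083)*267)) = 21817/(267/18166) = 21817*(18166/267) = 396327622/267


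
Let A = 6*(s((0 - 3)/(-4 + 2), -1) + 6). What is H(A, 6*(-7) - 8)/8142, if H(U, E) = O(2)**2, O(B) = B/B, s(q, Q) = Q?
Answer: 1/8142 ≈ 0.00012282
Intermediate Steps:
O(B) = 1
A = 30 (A = 6*(-1 + 6) = 6*5 = 30)
H(U, E) = 1 (H(U, E) = 1**2 = 1)
H(A, 6*(-7) - 8)/8142 = 1/8142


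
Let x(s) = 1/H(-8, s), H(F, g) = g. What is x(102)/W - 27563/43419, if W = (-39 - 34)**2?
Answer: -4994015245/7866914934 ≈ -0.63481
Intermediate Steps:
W = 5329 (W = (-73)**2 = 5329)
x(s) = 1/s
x(102)/W - 27563/43419 = 1/(102*5329) - 27563/43419 = (1/102)*(1/5329) - 27563*1/43419 = 1/543558 - 27563/43419 = -4994015245/7866914934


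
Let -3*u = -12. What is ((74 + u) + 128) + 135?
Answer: 341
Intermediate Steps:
u = 4 (u = -1/3*(-12) = 4)
((74 + u) + 128) + 135 = ((74 + 4) + 128) + 135 = (78 + 128) + 135 = 206 + 135 = 341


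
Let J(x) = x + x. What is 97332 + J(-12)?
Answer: 97308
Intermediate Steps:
J(x) = 2*x
97332 + J(-12) = 97332 + 2*(-12) = 97332 - 24 = 97308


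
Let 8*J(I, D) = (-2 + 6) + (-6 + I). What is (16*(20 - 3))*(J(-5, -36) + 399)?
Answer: 108290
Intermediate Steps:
J(I, D) = -1/4 + I/8 (J(I, D) = ((-2 + 6) + (-6 + I))/8 = (4 + (-6 + I))/8 = (-2 + I)/8 = -1/4 + I/8)
(16*(20 - 3))*(J(-5, -36) + 399) = (16*(20 - 3))*((-1/4 + (1/8)*(-5)) + 399) = (16*17)*((-1/4 - 5/8) + 399) = 272*(-7/8 + 399) = 272*(3185/8) = 108290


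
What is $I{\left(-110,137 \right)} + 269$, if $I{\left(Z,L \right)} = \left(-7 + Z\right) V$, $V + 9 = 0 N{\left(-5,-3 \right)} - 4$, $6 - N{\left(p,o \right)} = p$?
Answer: $1790$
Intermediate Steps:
$N{\left(p,o \right)} = 6 - p$
$V = -13$ ($V = -9 - \left(4 + 0 \left(6 - -5\right)\right) = -9 - \left(4 + 0 \left(6 + 5\right)\right) = -9 + \left(0 \cdot 11 - 4\right) = -9 + \left(0 - 4\right) = -9 - 4 = -13$)
$I{\left(Z,L \right)} = 91 - 13 Z$ ($I{\left(Z,L \right)} = \left(-7 + Z\right) \left(-13\right) = 91 - 13 Z$)
$I{\left(-110,137 \right)} + 269 = \left(91 - -1430\right) + 269 = \left(91 + 1430\right) + 269 = 1521 + 269 = 1790$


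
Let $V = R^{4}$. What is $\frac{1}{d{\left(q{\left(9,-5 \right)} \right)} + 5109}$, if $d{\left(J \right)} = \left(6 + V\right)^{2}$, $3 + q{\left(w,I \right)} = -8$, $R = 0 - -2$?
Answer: $\frac{1}{5593} \approx 0.00017879$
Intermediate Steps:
$R = 2$ ($R = 0 + 2 = 2$)
$q{\left(w,I \right)} = -11$ ($q{\left(w,I \right)} = -3 - 8 = -11$)
$V = 16$ ($V = 2^{4} = 16$)
$d{\left(J \right)} = 484$ ($d{\left(J \right)} = \left(6 + 16\right)^{2} = 22^{2} = 484$)
$\frac{1}{d{\left(q{\left(9,-5 \right)} \right)} + 5109} = \frac{1}{484 + 5109} = \frac{1}{5593}$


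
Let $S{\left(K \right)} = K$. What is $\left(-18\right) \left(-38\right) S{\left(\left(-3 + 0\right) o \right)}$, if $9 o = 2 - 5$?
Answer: $684$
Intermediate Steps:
$o = - \frac{1}{3}$ ($o = \frac{2 - 5}{9} = \frac{1}{9} \left(-3\right) = - \frac{1}{3} \approx -0.33333$)
$\left(-18\right) \left(-38\right) S{\left(\left(-3 + 0\right) o \right)} = \left(-18\right) \left(-38\right) \left(-3 + 0\right) \left(- \frac{1}{3}\right) = 684 \left(\left(-3\right) \left(- \frac{1}{3}\right)\right) = 684 \cdot 1 = 684$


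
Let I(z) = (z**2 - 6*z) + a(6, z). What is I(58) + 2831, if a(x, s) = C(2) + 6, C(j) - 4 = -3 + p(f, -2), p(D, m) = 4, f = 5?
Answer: 5858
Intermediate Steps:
C(j) = 5 (C(j) = 4 + (-3 + 4) = 4 + 1 = 5)
a(x, s) = 11 (a(x, s) = 5 + 6 = 11)
I(z) = 11 + z**2 - 6*z (I(z) = (z**2 - 6*z) + 11 = 11 + z**2 - 6*z)
I(58) + 2831 = (11 + 58**2 - 6*58) + 2831 = (11 + 3364 - 348) + 2831 = 3027 + 2831 = 5858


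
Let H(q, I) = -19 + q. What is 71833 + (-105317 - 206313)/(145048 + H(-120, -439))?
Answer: 10408936567/144909 ≈ 71831.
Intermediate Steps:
71833 + (-105317 - 206313)/(145048 + H(-120, -439)) = 71833 + (-105317 - 206313)/(145048 + (-19 - 120)) = 71833 - 311630/(145048 - 139) = 71833 - 311630/144909 = 10408936567/144909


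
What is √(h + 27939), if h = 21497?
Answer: 2*√12359 ≈ 222.34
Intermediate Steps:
√(h + 27939) = √(21497 + 27939) = √49436 = 2*√12359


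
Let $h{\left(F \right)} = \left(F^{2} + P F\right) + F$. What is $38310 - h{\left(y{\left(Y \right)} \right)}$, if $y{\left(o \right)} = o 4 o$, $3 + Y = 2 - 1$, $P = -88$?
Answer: $39446$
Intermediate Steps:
$Y = -2$ ($Y = -3 + \left(2 - 1\right) = -3 + 1 = -2$)
$y{\left(o \right)} = 4 o^{2}$ ($y{\left(o \right)} = 4 o o = 4 o^{2}$)
$h{\left(F \right)} = F^{2} - 87 F$ ($h{\left(F \right)} = \left(F^{2} - 88 F\right) + F = F^{2} - 87 F$)
$38310 - h{\left(y{\left(Y \right)} \right)} = 38310 - 4 \left(-2\right)^{2} \left(-87 + 4 \left(-2\right)^{2}\right) = 38310 - 4 \cdot 4 \left(-87 + 4 \cdot 4\right) = 38310 - 16 \left(-87 + 16\right) = 38310 - 16 \left(-71\right) = 38310 - -1136 = 38310 + 1136 = 39446$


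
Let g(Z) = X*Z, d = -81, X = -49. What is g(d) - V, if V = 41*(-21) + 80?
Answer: 4750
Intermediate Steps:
g(Z) = -49*Z
V = -781 (V = -861 + 80 = -781)
g(d) - V = -49*(-81) - 1*(-781) = 3969 + 781 = 4750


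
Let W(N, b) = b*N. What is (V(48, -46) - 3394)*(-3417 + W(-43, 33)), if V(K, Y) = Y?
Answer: 16635840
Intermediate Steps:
W(N, b) = N*b
(V(48, -46) - 3394)*(-3417 + W(-43, 33)) = (-46 - 3394)*(-3417 - 43*33) = -3440*(-3417 - 1419) = -3440*(-4836) = 16635840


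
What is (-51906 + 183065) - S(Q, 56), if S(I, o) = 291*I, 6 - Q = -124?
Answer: 93329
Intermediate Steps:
Q = 130 (Q = 6 - 1*(-124) = 6 + 124 = 130)
(-51906 + 183065) - S(Q, 56) = (-51906 + 183065) - 291*130 = 131159 - 1*37830 = 131159 - 37830 = 93329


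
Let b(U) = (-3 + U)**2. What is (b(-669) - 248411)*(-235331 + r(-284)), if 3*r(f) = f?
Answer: -143496416921/3 ≈ -4.7832e+10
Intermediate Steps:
r(f) = f/3
(b(-669) - 248411)*(-235331 + r(-284)) = ((-3 - 669)**2 - 248411)*(-235331 + (1/3)*(-284)) = ((-672)**2 - 248411)*(-235331 - 284/3) = (451584 - 248411)*(-706277/3) = 203173*(-706277/3) = -143496416921/3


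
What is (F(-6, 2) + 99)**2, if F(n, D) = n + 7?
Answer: 10000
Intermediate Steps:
F(n, D) = 7 + n
(F(-6, 2) + 99)**2 = ((7 - 6) + 99)**2 = (1 + 99)**2 = 100**2 = 10000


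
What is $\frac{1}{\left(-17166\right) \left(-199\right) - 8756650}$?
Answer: $- \frac{1}{5340616} \approx -1.8724 \cdot 10^{-7}$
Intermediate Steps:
$\frac{1}{\left(-17166\right) \left(-199\right) - 8756650} = \frac{1}{3416034 - 8756650} = \frac{1}{-5340616} = - \frac{1}{5340616}$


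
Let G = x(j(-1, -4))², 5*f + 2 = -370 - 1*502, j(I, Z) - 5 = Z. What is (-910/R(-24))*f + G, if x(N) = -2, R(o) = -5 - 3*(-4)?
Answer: 22728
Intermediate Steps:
R(o) = 7 (R(o) = -5 + 12 = 7)
j(I, Z) = 5 + Z
f = -874/5 (f = -⅖ + (-370 - 1*502)/5 = -⅖ + (-370 - 502)/5 = -⅖ + (⅕)*(-872) = -⅖ - 872/5 = -874/5 ≈ -174.80)
G = 4 (G = (-2)² = 4)
(-910/R(-24))*f + G = -910/7*(-874/5) + 4 = -910*⅐*(-874/5) + 4 = -130*(-874/5) + 4 = 22724 + 4 = 22728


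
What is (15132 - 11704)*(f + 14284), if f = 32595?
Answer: 160701212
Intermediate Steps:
(15132 - 11704)*(f + 14284) = (15132 - 11704)*(32595 + 14284) = 3428*46879 = 160701212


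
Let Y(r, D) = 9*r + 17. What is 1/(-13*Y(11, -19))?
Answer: -1/1508 ≈ -0.00066313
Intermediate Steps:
Y(r, D) = 17 + 9*r
1/(-13*Y(11, -19)) = 1/(-13*(17 + 9*11)) = 1/(-13*(17 + 99)) = 1/(-13*116) = 1/(-1508) = -1/1508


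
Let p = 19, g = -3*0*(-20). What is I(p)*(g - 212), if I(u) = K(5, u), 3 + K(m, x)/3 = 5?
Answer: -1272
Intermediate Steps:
g = 0 (g = 0*(-20) = 0)
K(m, x) = 6 (K(m, x) = -9 + 3*5 = -9 + 15 = 6)
I(u) = 6
I(p)*(g - 212) = 6*(0 - 212) = 6*(-212) = -1272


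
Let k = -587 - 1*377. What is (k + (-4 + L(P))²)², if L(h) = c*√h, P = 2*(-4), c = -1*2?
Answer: 958352 - 62720*I*√2 ≈ 9.5835e+5 - 88700.0*I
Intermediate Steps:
c = -2
P = -8
L(h) = -2*√h
k = -964 (k = -587 - 377 = -964)
(k + (-4 + L(P))²)² = (-964 + (-4 - 4*I*√2)²)²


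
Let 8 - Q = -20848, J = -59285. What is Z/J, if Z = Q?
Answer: -20856/59285 ≈ -0.35179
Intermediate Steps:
Q = 20856 (Q = 8 - 1*(-20848) = 8 + 20848 = 20856)
Z = 20856
Z/J = 20856/(-59285) = 20856*(-1/59285) = -20856/59285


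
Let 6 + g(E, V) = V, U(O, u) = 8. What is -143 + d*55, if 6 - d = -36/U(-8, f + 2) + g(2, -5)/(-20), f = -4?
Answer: 1617/4 ≈ 404.25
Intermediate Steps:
g(E, V) = -6 + V
d = 199/20 (d = 6 - (-36/8 + (-6 - 5)/(-20)) = 6 - (-36*⅛ - 11*(-1/20)) = 6 - (-9/2 + 11/20) = 6 - 1*(-79/20) = 6 + 79/20 = 199/20 ≈ 9.9500)
-143 + d*55 = -143 + (199/20)*55 = -143 + 2189/4 = 1617/4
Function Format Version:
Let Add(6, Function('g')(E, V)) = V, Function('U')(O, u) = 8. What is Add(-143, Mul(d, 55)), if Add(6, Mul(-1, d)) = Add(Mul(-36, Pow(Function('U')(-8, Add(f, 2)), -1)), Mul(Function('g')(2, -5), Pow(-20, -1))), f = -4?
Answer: Rational(1617, 4) ≈ 404.25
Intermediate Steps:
Function('g')(E, V) = Add(-6, V)
d = Rational(199, 20) (d = Add(6, Mul(-1, Add(Mul(-36, Pow(8, -1)), Mul(Add(-6, -5), Pow(-20, -1))))) = Add(6, Mul(-1, Add(Mul(-36, Rational(1, 8)), Mul(-11, Rational(-1, 20))))) = Add(6, Mul(-1, Add(Rational(-9, 2), Rational(11, 20)))) = Add(6, Mul(-1, Rational(-79, 20))) = Add(6, Rational(79, 20)) = Rational(199, 20) ≈ 9.9500)
Add(-143, Mul(d, 55)) = Add(-143, Mul(Rational(199, 20), 55)) = Add(-143, Rational(2189, 4)) = Rational(1617, 4)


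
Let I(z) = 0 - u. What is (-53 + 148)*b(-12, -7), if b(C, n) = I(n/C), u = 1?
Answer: -95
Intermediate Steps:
I(z) = -1 (I(z) = 0 - 1*1 = 0 - 1 = -1)
b(C, n) = -1
(-53 + 148)*b(-12, -7) = (-53 + 148)*(-1) = 95*(-1) = -95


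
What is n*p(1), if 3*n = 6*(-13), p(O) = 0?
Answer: 0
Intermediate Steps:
n = -26 (n = (6*(-13))/3 = (⅓)*(-78) = -26)
n*p(1) = -26*0 = 0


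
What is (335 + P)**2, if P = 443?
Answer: 605284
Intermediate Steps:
(335 + P)**2 = (335 + 443)**2 = 778**2 = 605284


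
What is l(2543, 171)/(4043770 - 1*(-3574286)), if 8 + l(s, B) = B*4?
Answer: 169/1904514 ≈ 8.8737e-5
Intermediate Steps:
l(s, B) = -8 + 4*B (l(s, B) = -8 + B*4 = -8 + 4*B)
l(2543, 171)/(4043770 - 1*(-3574286)) = (-8 + 4*171)/(4043770 - 1*(-3574286)) = (-8 + 684)/(4043770 + 3574286) = 676/7618056 = 676*(1/7618056) = 169/1904514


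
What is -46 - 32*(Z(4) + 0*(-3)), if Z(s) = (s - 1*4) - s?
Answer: 82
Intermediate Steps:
Z(s) = -4 (Z(s) = (s - 4) - s = (-4 + s) - s = -4)
-46 - 32*(Z(4) + 0*(-3)) = -46 - 32*(-4 + 0*(-3)) = -46 - 32*(-4 + 0) = -46 - 32*(-4) = -46 + 128 = 82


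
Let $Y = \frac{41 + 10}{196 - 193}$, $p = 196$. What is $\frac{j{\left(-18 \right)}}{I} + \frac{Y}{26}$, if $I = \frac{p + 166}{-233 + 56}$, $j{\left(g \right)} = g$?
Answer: $\frac{44495}{4706} \approx 9.455$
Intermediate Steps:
$I = - \frac{362}{177}$ ($I = \frac{196 + 166}{-233 + 56} = \frac{362}{-177} = 362 \left(- \frac{1}{177}\right) = - \frac{362}{177} \approx -2.0452$)
$Y = 17$ ($Y = \frac{51}{3} = 51 \cdot \frac{1}{3} = 17$)
$\frac{j{\left(-18 \right)}}{I} + \frac{Y}{26} = - \frac{18}{- \frac{362}{177}} + \frac{17}{26} = \left(-18\right) \left(- \frac{177}{362}\right) + 17 \cdot \frac{1}{26} = \frac{1593}{181} + \frac{17}{26} = \frac{44495}{4706}$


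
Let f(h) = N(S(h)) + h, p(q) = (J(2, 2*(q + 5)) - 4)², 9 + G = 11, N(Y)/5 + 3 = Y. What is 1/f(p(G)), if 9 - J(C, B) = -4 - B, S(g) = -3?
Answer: 1/499 ≈ 0.0020040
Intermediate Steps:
J(C, B) = 13 + B (J(C, B) = 9 - (-4 - B) = 9 + (4 + B) = 13 + B)
N(Y) = -15 + 5*Y
G = 2 (G = -9 + 11 = 2)
p(q) = (19 + 2*q)² (p(q) = ((13 + 2*(q + 5)) - 4)² = ((13 + 2*(5 + q)) - 4)² = ((13 + (10 + 2*q)) - 4)² = ((23 + 2*q) - 4)² = (19 + 2*q)²)
f(h) = -30 + h (f(h) = (-15 + 5*(-3)) + h = (-15 - 15) + h = -30 + h)
1/f(p(G)) = 1/(-30 + (19 + 2*2)²) = 1/(-30 + (19 + 4)²) = 1/(-30 + 23²) = 1/(-30 + 529) = 1/499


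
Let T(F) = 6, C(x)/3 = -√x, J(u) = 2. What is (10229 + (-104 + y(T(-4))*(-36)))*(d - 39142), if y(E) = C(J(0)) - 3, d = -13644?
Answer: -540159138 - 5700888*√2 ≈ -5.4822e+8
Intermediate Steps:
C(x) = -3*√x (C(x) = 3*(-√x) = -3*√x)
y(E) = -3 - 3*√2 (y(E) = -3*√2 - 3 = -3 - 3*√2)
(10229 + (-104 + y(T(-4))*(-36)))*(d - 39142) = (10229 + (-104 + (-3 - 3*√2)*(-36)))*(-13644 - 39142) = (10229 + (-104 + (108 + 108*√2)))*(-52786) = (10229 + (4 + 108*√2))*(-52786) = (10233 + 108*√2)*(-52786) = -540159138 - 5700888*√2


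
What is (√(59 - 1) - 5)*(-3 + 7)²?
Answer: -80 + 16*√58 ≈ 41.852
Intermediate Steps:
(√(59 - 1) - 5)*(-3 + 7)² = (√58 - 5)*4² = (-5 + √58)*16 = -80 + 16*√58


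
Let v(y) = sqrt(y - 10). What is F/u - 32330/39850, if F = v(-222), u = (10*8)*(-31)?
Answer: -3233/3985 - I*sqrt(58)/1240 ≈ -0.81129 - 0.0061418*I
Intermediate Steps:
v(y) = sqrt(-10 + y)
u = -2480 (u = 80*(-31) = -2480)
F = 2*I*sqrt(58) (F = sqrt(-10 - 222) = sqrt(-232) = 2*I*sqrt(58) ≈ 15.232*I)
F/u - 32330/39850 = (2*I*sqrt(58))/(-2480) - 32330/39850 = (2*I*sqrt(58))*(-1/2480) - 32330*1/39850 = -I*sqrt(58)/1240 - 3233/3985 = -3233/3985 - I*sqrt(58)/1240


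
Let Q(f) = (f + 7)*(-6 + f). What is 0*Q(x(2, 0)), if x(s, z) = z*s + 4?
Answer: 0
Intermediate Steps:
x(s, z) = 4 + s*z (x(s, z) = s*z + 4 = 4 + s*z)
Q(f) = (-6 + f)*(7 + f) (Q(f) = (7 + f)*(-6 + f) = (-6 + f)*(7 + f))
0*Q(x(2, 0)) = 0*(-42 + (4 + 2*0) + (4 + 2*0)²) = 0*(-42 + (4 + 0) + (4 + 0)²) = 0*(-42 + 4 + 4²) = 0*(-42 + 4 + 16) = 0*(-22) = 0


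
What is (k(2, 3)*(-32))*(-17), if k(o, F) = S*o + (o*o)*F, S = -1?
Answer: 5440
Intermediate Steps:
k(o, F) = -o + F*o² (k(o, F) = -o + (o*o)*F = -o + o²*F = -o + F*o²)
(k(2, 3)*(-32))*(-17) = ((2*(-1 + 3*2))*(-32))*(-17) = ((2*(-1 + 6))*(-32))*(-17) = ((2*5)*(-32))*(-17) = (10*(-32))*(-17) = -320*(-17) = 5440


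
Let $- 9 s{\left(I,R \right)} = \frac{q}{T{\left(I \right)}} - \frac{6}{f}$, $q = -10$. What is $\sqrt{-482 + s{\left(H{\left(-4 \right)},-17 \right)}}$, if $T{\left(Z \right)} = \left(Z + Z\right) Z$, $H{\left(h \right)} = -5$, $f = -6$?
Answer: $\frac{i \sqrt{108470}}{15} \approx 21.957 i$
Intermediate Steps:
$T{\left(Z \right)} = 2 Z^{2}$ ($T{\left(Z \right)} = 2 Z Z = 2 Z^{2}$)
$s{\left(I,R \right)} = - \frac{1}{9} + \frac{5}{9 I^{2}}$ ($s{\left(I,R \right)} = - \frac{- \frac{10}{2 I^{2}} - \frac{6}{-6}}{9} = - \frac{- 10 \frac{1}{2 I^{2}} - -1}{9} = - \frac{- \frac{5}{I^{2}} + 1}{9} = - \frac{1 - \frac{5}{I^{2}}}{9} = - \frac{1}{9} + \frac{5}{9 I^{2}}$)
$\sqrt{-482 + s{\left(H{\left(-4 \right)},-17 \right)}} = \sqrt{-482 + \frac{5 - \left(-5\right)^{2}}{9 \cdot 25}} = \sqrt{-482 + \frac{1}{9} \cdot \frac{1}{25} \left(5 - 25\right)} = \sqrt{-482 + \frac{1}{9} \cdot \frac{1}{25} \left(-20\right)} = \sqrt{-482 - \frac{4}{45}} = \sqrt{- \frac{21694}{45}} = \frac{i \sqrt{108470}}{15}$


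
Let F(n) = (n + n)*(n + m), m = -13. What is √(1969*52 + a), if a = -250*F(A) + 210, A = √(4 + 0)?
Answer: 3*√12622 ≈ 337.04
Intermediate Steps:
A = 2 (A = √4 = 2)
F(n) = 2*n*(-13 + n) (F(n) = (n + n)*(n - 13) = (2*n)*(-13 + n) = 2*n*(-13 + n))
a = 11210 (a = -500*2*(-13 + 2) + 210 = -500*2*(-11) + 210 = -250*(-44) + 210 = 11000 + 210 = 11210)
√(1969*52 + a) = √(1969*52 + 11210) = √(102388 + 11210) = √113598 = 3*√12622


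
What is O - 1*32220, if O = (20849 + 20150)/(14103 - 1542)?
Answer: -404674421/12561 ≈ -32217.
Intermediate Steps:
O = 40999/12561 ≈ 3.2640
O - 1*32220 = 40999/12561 - 1*32220 = 40999/12561 - 32220 = -404674421/12561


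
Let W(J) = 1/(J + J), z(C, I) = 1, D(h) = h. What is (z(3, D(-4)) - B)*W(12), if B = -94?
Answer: 95/24 ≈ 3.9583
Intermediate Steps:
W(J) = 1/(2*J)
(z(3, D(-4)) - B)*W(12) = (1 - 1*(-94))*((½)/12) = (1 + 94)*((½)*(1/12)) = 95*(1/24) = 95/24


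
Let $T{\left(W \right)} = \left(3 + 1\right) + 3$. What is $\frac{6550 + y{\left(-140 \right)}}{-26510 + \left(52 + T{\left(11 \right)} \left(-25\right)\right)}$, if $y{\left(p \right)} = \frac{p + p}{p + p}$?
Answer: $- \frac{6551}{26633} \approx -0.24597$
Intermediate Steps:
$T{\left(W \right)} = 7$ ($T{\left(W \right)} = 4 + 3 = 7$)
$y{\left(p \right)} = 1$ ($y{\left(p \right)} = \frac{2 p}{2 p} = 2 p \frac{1}{2 p} = 1$)
$\frac{6550 + y{\left(-140 \right)}}{-26510 + \left(52 + T{\left(11 \right)} \left(-25\right)\right)} = \frac{6550 + 1}{-26510 + \left(52 + 7 \left(-25\right)\right)} = \frac{6551}{-26510 + \left(52 - 175\right)} = \frac{6551}{-26510 - 123} = \frac{6551}{-26633} = 6551 \left(- \frac{1}{26633}\right) = - \frac{6551}{26633}$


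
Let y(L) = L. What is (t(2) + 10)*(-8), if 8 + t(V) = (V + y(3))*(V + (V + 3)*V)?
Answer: -496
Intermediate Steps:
t(V) = -8 + (3 + V)*(V + V*(3 + V)) (t(V) = -8 + (V + 3)*(V + (V + 3)*V) = -8 + (3 + V)*(V + (3 + V)*V) = -8 + (3 + V)*(V + V*(3 + V)))
(t(2) + 10)*(-8) = ((-8 + 2**3 + 7*2**2 + 12*2) + 10)*(-8) = ((-8 + 8 + 7*4 + 24) + 10)*(-8) = ((-8 + 8 + 28 + 24) + 10)*(-8) = (52 + 10)*(-8) = 62*(-8) = -496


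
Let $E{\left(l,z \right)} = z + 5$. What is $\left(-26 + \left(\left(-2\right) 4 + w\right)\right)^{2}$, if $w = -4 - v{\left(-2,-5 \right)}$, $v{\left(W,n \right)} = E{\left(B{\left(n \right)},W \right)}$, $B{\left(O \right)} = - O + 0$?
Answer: $1681$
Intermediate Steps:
$B{\left(O \right)} = - O$
$E{\left(l,z \right)} = 5 + z$
$v{\left(W,n \right)} = 5 + W$
$w = -7$ ($w = -4 - \left(5 - 2\right) = -4 - 3 = -7$)
$\left(-26 + \left(\left(-2\right) 4 + w\right)\right)^{2} = \left(-26 - 15\right)^{2} = \left(-41\right)^{2} = 1681$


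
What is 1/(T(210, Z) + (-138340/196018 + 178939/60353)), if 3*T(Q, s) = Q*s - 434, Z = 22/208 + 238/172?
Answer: -39678740183316/1513475454995135 ≈ -0.026217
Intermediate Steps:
Z = 6661/4472 (Z = 22*(1/208) + 238*(1/172) = 11/104 + 119/86 = 6661/4472 ≈ 1.4895)
T(Q, s) = -434/3 + Q*s/3 (T(Q, s) = (Q*s - 434)/3 = (-434 + Q*s)/3 = -434/3 + Q*s/3)
1/(T(210, Z) + (-138340/196018 + 178939/60353)) = 1/((-434/3 + (⅓)*210*(6661/4472)) + (-138340/196018 + 178939/60353)) = 1/((-434/3 + 233135/2236) + (-138340*1/196018 + 178939*(1/60353))) = 1/(-271019/6708 + (-69170/98009 + 178939/60353)) = 1/(-271019/6708 + 13363015441/5915137177) = 1/(-1513475454995135/39678740183316) = -39678740183316/1513475454995135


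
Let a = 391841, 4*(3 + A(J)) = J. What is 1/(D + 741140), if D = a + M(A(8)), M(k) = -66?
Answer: 1/1132915 ≈ 8.8268e-7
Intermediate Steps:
A(J) = -3 + J/4
D = 391775 (D = 391841 - 66 = 391775)
1/(D + 741140) = 1/(391775 + 741140) = 1/1132915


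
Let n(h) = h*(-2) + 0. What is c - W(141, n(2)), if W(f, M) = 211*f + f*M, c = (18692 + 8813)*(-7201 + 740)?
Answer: -177738992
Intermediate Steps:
n(h) = -2*h (n(h) = -2*h + 0 = -2*h)
c = -177709805 (c = 27505*(-6461) = -177709805)
W(f, M) = 211*f + M*f
c - W(141, n(2)) = -177709805 - 141*(211 - 2*2) = -177709805 - 141*(211 - 4) = -177709805 - 141*207 = -177709805 - 1*29187 = -177709805 - 29187 = -177738992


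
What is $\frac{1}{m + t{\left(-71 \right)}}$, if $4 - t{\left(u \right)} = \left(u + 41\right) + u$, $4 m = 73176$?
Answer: $\frac{1}{18399} \approx 5.4351 \cdot 10^{-5}$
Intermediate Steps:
$m = 18294$ ($m = \frac{1}{4} \cdot 73176 = 18294$)
$t{\left(u \right)} = -37 - 2 u$ ($t{\left(u \right)} = 4 - \left(\left(u + 41\right) + u\right) = 4 - \left(\left(41 + u\right) + u\right) = 4 - \left(41 + 2 u\right) = -37 - 2 u$)
$\frac{1}{m + t{\left(-71 \right)}} = \frac{1}{18294 - -105} = \frac{1}{18294 + \left(-37 + 142\right)} = \frac{1}{18294 + 105} = \frac{1}{18399}$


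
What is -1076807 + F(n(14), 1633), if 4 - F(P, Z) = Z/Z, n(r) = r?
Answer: -1076804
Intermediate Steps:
F(P, Z) = 3 (F(P, Z) = 4 - Z/Z = 4 - 1*1 = 4 - 1 = 3)
-1076807 + F(n(14), 1633) = -1076807 + 3 = -1076804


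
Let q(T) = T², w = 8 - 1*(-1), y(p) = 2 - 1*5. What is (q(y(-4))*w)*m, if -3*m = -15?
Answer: 405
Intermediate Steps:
y(p) = -3 (y(p) = 2 - 5 = -3)
m = 5 (m = -⅓*(-15) = 5)
w = 9 (w = 8 + 1 = 9)
(q(y(-4))*w)*m = ((-3)²*9)*5 = (9*9)*5 = 81*5 = 405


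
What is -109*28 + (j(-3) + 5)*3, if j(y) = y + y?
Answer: -3055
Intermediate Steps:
j(y) = 2*y
-109*28 + (j(-3) + 5)*3 = -109*28 + (2*(-3) + 5)*3 = -3052 + (-6 + 5)*3 = -3052 - 1*3 = -3052 - 3 = -3055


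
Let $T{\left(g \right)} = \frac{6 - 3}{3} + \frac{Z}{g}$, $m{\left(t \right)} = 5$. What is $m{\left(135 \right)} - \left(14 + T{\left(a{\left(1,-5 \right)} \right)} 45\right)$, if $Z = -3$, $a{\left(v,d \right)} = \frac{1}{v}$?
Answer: $81$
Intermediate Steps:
$T{\left(g \right)} = 1 - \frac{3}{g}$ ($T{\left(g \right)} = \frac{6 - 3}{3} - \frac{3}{g} = 3 \cdot \frac{1}{3} - \frac{3}{g} = 1 - \frac{3}{g}$)
$m{\left(135 \right)} - \left(14 + T{\left(a{\left(1,-5 \right)} \right)} 45\right) = 5 - \left(14 + \frac{-3 + 1^{-1}}{1^{-1}} \cdot 45\right) = 5 - \left(14 + \frac{-3 + 1}{1} \cdot 45\right) = 5 - \left(14 + 1 \left(-2\right) 45\right) = 5 - \left(14 - 90\right) = 5 - -76 = 5 + 76 = 81$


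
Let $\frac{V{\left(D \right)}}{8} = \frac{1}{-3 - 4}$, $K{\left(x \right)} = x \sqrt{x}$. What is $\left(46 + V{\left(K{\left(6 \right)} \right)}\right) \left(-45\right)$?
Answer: $- \frac{14130}{7} \approx -2018.6$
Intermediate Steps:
$K{\left(x \right)} = x^{\frac{3}{2}}$
$V{\left(D \right)} = - \frac{8}{7}$ ($V{\left(D \right)} = \frac{8}{-3 - 4} = \frac{8}{-7} = 8 \left(- \frac{1}{7}\right) = - \frac{8}{7}$)
$\left(46 + V{\left(K{\left(6 \right)} \right)}\right) \left(-45\right) = \left(46 - \frac{8}{7}\right) \left(-45\right) = \frac{314}{7} \left(-45\right) = - \frac{14130}{7}$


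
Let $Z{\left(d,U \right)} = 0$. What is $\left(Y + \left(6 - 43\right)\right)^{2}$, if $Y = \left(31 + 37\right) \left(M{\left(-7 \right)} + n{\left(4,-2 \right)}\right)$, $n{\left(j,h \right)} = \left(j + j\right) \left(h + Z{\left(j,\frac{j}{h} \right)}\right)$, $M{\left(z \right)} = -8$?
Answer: $2785561$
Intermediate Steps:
$n{\left(j,h \right)} = 2 h j$ ($n{\left(j,h \right)} = \left(j + j\right) \left(h + 0\right) = 2 j h = 2 h j$)
$Y = -1632$ ($Y = \left(31 + 37\right) \left(-8 + 2 \left(-2\right) 4\right) = 68 \left(-8 - 16\right) = 68 \left(-24\right) = -1632$)
$\left(Y + \left(6 - 43\right)\right)^{2} = \left(-1632 + \left(6 - 43\right)\right)^{2} = \left(-1632 - 37\right)^{2} = \left(-1669\right)^{2} = 2785561$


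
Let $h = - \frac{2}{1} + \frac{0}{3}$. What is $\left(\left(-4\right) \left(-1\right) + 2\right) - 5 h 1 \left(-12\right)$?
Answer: $-720$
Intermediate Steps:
$h = -2$ ($h = \left(-2\right) 1 + 0 \cdot \frac{1}{3} = -2 + 0 = -2$)
$\left(\left(-4\right) \left(-1\right) + 2\right) - 5 h 1 \left(-12\right) = \left(\left(-4\right) \left(-1\right) + 2\right) \left(-5\right) \left(-2\right) 1 \left(-12\right) = \left(4 + 2\right) 10 \cdot 1 \left(-12\right) = 6 \cdot 10 \left(-12\right) = 60 \left(-12\right) = -720$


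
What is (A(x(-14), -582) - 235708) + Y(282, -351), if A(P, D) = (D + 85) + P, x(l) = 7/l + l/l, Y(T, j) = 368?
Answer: -471673/2 ≈ -2.3584e+5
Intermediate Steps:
x(l) = 1 + 7/l (x(l) = 7/l + 1 = 1 + 7/l)
A(P, D) = 85 + D + P (A(P, D) = (85 + D) + P = 85 + D + P)
(A(x(-14), -582) - 235708) + Y(282, -351) = ((85 - 582 + (7 - 14)/(-14)) - 235708) + 368 = ((85 - 582 - 1/14*(-7)) - 235708) + 368 = ((85 - 582 + ½) - 235708) + 368 = (-993/2 - 235708) + 368 = -472409/2 + 368 = -471673/2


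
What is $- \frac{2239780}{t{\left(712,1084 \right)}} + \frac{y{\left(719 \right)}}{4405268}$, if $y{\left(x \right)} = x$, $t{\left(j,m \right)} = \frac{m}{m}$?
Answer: $- \frac{9866831160321}{4405268} \approx -2.2398 \cdot 10^{6}$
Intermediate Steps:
$t{\left(j,m \right)} = 1$
$- \frac{2239780}{t{\left(712,1084 \right)}} + \frac{y{\left(719 \right)}}{4405268} = - \frac{2239780}{1} + \frac{719}{4405268} = \left(-2239780\right) 1 + 719 \cdot \frac{1}{4405268} = -2239780 + \frac{719}{4405268} = - \frac{9866831160321}{4405268}$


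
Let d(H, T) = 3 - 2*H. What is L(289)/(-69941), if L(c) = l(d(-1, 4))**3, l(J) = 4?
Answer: -64/69941 ≈ -0.00091506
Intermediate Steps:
L(c) = 64 (L(c) = 4**3 = 64)
L(289)/(-69941) = 64/(-69941) = 64*(-1/69941) = -64/69941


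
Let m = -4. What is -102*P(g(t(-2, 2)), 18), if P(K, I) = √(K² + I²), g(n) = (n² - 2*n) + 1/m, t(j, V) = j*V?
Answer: -51*√14209/2 ≈ -3039.6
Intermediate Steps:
t(j, V) = V*j
g(n) = -¼ + n² - 2*n (g(n) = (n² - 2*n) + 1/(-4) = (n² - 2*n) - ¼ = -¼ + n² - 2*n)
P(K, I) = √(I² + K²)
-102*P(g(t(-2, 2)), 18) = -102*√(18² + (-¼ + (2*(-2))*(-2 + 2*(-2)))²) = -102*√(324 + (-¼ - 4*(-2 - 4))²) = -102*√(324 + (-¼ - 4*(-6))²) = -102*√(324 + (-¼ + 24)²) = -102*√(324 + (95/4)²) = -102*√(324 + 9025/16) = -51*√14209/2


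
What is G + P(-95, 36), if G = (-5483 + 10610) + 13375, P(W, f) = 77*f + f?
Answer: 21310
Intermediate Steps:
P(W, f) = 78*f
G = 18502 (G = 5127 + 13375 = 18502)
G + P(-95, 36) = 18502 + 78*36 = 18502 + 2808 = 21310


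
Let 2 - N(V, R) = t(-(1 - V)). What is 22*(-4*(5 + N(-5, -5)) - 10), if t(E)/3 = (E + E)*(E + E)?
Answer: 37180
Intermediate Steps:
t(E) = 12*E**2 (t(E) = 3*((E + E)*(E + E)) = 3*((2*E)*(2*E)) = 3*(4*E**2) = 12*E**2)
N(V, R) = 2 - 12*(-1 + V)**2 (N(V, R) = 2 - 12*(-(1 - V))**2 = 2 - 12*(-1 + V)**2)
22*(-4*(5 + N(-5, -5)) - 10) = 22*(-4*(5 + (2 - 12*(-1 - 5)**2)) - 10) = 22*(-4*(5 + (2 - 12*(-6)**2)) - 10) = 22*(-4*(5 + (2 - 12*36)) - 10) = 22*(-4*(5 + (2 - 432)) - 10) = 22*(-4*(5 - 430) - 10) = 22*(-4*(-425) - 10) = 22*(1700 - 10) = 22*1690 = 37180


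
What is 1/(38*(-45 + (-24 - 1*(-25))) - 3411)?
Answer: -1/5083 ≈ -0.00019673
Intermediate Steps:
1/(38*(-45 + (-24 - 1*(-25))) - 3411) = 1/(38*(-45 + (-24 + 25)) - 3411) = 1/(38*(-45 + 1) - 3411) = 1/(38*(-44) - 3411) = 1/(-1672 - 3411) = 1/(-5083) = -1/5083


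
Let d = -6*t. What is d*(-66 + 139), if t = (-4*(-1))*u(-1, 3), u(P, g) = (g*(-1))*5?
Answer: 26280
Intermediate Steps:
u(P, g) = -5*g (u(P, g) = -g*5 = -5*g)
t = -60 (t = (-4*(-1))*(-5*3) = 4*(-15) = -60)
d = 360 (d = -6*(-60) = 360)
d*(-66 + 139) = 360*(-66 + 139) = 360*73 = 26280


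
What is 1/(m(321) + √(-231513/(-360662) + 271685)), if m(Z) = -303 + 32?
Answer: 97739402/71499309041 + √35340074500662746/71499309041 ≈ 0.0039962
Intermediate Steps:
m(Z) = -271
1/(m(321) + √(-231513/(-360662) + 271685)) = 1/(-271 + √(-231513/(-360662) + 271685)) = 1/(-271 + √(-231513*(-1/360662) + 271685)) = 1/(-271 + √(231513/360662 + 271685)) = 1/(-271 + √(97986686983/360662)) = 1/(-271 + √35340074500662746/360662)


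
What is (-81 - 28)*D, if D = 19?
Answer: -2071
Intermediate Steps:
(-81 - 28)*D = (-81 - 28)*19 = -109*19 = -2071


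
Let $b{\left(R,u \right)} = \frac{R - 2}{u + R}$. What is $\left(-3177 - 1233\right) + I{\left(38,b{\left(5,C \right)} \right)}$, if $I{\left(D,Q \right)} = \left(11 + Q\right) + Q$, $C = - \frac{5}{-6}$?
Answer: $- \frac{153929}{35} \approx -4398.0$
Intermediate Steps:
$C = \frac{5}{6}$ ($C = \left(-5\right) \left(- \frac{1}{6}\right) = \frac{5}{6} \approx 0.83333$)
$b{\left(R,u \right)} = \frac{-2 + R}{R + u}$
$I{\left(D,Q \right)} = 11 + 2 Q$
$\left(-3177 - 1233\right) + I{\left(38,b{\left(5,C \right)} \right)} = \left(-3177 - 1233\right) + \left(11 + 2 \frac{-2 + 5}{5 + \frac{5}{6}}\right) = -4410 + \left(11 + 2 \frac{1}{\frac{35}{6}} \cdot 3\right) = -4410 + \left(11 + 2 \cdot \frac{6}{35} \cdot 3\right) = -4410 + \left(11 + 2 \cdot \frac{18}{35}\right) = -4410 + \left(11 + \frac{36}{35}\right) = -4410 + \frac{421}{35} = - \frac{153929}{35}$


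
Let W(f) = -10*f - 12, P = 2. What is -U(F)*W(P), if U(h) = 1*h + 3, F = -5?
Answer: -64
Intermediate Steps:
U(h) = 3 + h (U(h) = h + 3 = 3 + h)
W(f) = -12 - 10*f
-U(F)*W(P) = -(3 - 5)*(-12 - 10*2) = -(-2)*(-12 - 20) = -(-2)*(-32) = -1*64 = -64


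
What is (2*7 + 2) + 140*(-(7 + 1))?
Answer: -1104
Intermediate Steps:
(2*7 + 2) + 140*(-(7 + 1)) = (14 + 2) + 140*(-1*8) = 16 + 140*(-8) = 16 - 1120 = -1104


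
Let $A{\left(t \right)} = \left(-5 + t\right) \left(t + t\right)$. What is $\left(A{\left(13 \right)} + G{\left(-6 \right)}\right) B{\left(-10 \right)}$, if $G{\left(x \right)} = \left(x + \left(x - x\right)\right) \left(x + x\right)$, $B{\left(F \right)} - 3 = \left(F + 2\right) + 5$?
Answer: $0$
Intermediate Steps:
$B{\left(F \right)} = 10 + F$ ($B{\left(F \right)} = 3 + \left(\left(F + 2\right) + 5\right) = 3 + \left(\left(2 + F\right) + 5\right) = 3 + \left(7 + F\right) = 10 + F$)
$G{\left(x \right)} = 2 x^{2}$ ($G{\left(x \right)} = \left(x + 0\right) 2 x = x 2 x = 2 x^{2}$)
$A{\left(t \right)} = 2 t \left(-5 + t\right)$ ($A{\left(t \right)} = \left(-5 + t\right) 2 t = 2 t \left(-5 + t\right)$)
$\left(A{\left(13 \right)} + G{\left(-6 \right)}\right) B{\left(-10 \right)} = \left(2 \cdot 13 \left(-5 + 13\right) + 2 \left(-6\right)^{2}\right) \left(10 - 10\right) = \left(2 \cdot 13 \cdot 8 + 2 \cdot 36\right) 0 = \left(208 + 72\right) 0 = 280 \cdot 0 = 0$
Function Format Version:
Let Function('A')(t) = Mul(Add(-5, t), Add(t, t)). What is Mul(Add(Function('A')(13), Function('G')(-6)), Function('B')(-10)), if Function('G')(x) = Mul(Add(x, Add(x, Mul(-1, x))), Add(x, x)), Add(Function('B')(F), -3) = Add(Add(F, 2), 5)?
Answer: 0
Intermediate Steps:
Function('B')(F) = Add(10, F) (Function('B')(F) = Add(3, Add(Add(F, 2), 5)) = Add(3, Add(Add(2, F), 5)) = Add(3, Add(7, F)) = Add(10, F))
Function('G')(x) = Mul(2, Pow(x, 2)) (Function('G')(x) = Mul(Add(x, 0), Mul(2, x)) = Mul(x, Mul(2, x)) = Mul(2, Pow(x, 2)))
Function('A')(t) = Mul(2, t, Add(-5, t)) (Function('A')(t) = Mul(Add(-5, t), Mul(2, t)) = Mul(2, t, Add(-5, t)))
Mul(Add(Function('A')(13), Function('G')(-6)), Function('B')(-10)) = Mul(Add(Mul(2, 13, Add(-5, 13)), Mul(2, Pow(-6, 2))), Add(10, -10)) = Mul(Add(Mul(2, 13, 8), Mul(2, 36)), 0) = Mul(Add(208, 72), 0) = Mul(280, 0) = 0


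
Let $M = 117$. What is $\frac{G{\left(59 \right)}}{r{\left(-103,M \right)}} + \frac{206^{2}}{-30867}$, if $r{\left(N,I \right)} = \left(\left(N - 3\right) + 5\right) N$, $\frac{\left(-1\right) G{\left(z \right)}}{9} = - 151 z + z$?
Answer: $\frac{2017094842}{321109401} \approx 6.2816$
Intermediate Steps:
$G{\left(z \right)} = 1350 z$ ($G{\left(z \right)} = - 9 \left(- 151 z + z\right) = - 9 \left(- 150 z\right) = 1350 z$)
$r{\left(N,I \right)} = N \left(2 + N\right)$ ($r{\left(N,I \right)} = \left(\left(-3 + N\right) + 5\right) N = \left(2 + N\right) N = N \left(2 + N\right)$)
$\frac{G{\left(59 \right)}}{r{\left(-103,M \right)}} + \frac{206^{2}}{-30867} = \frac{1350 \cdot 59}{\left(-103\right) \left(2 - 103\right)} + \frac{206^{2}}{-30867} = \frac{79650}{\left(-103\right) \left(-101\right)} + 42436 \left(- \frac{1}{30867}\right) = \frac{79650}{10403} - \frac{42436}{30867} = \frac{2017094842}{321109401}$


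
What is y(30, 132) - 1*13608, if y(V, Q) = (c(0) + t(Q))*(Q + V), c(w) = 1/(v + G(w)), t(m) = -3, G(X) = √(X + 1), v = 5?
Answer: -14067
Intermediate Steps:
G(X) = √(1 + X)
c(w) = 1/(5 + √(1 + w))
y(V, Q) = -17*Q/6 - 17*V/6 (y(V, Q) = (1/(5 + √(1 + 0)) - 3)*(Q + V) = (1/(5 + √1) - 3)*(Q + V) = (1/(5 + 1) - 3)*(Q + V) = (1/6 - 3)*(Q + V) = (⅙ - 3)*(Q + V) = -17*(Q + V)/6 = -17*Q/6 - 17*V/6)
y(30, 132) - 1*13608 = (-17/6*132 - 17/6*30) - 1*13608 = (-374 - 85) - 13608 = -459 - 13608 = -14067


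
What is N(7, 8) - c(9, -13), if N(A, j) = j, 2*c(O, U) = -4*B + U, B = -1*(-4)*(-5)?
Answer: -51/2 ≈ -25.500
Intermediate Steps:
B = -20 (B = 4*(-5) = -20)
c(O, U) = 40 + U/2 (c(O, U) = (-4*(-20) + U)/2 = (80 + U)/2 = 40 + U/2)
N(7, 8) - c(9, -13) = 8 - (40 + (1/2)*(-13)) = 8 - (40 - 13/2) = 8 - 1*67/2 = 8 - 67/2 = -51/2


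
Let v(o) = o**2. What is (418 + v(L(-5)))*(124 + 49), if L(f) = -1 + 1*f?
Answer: 78542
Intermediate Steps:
L(f) = -1 + f
(418 + v(L(-5)))*(124 + 49) = (418 + (-1 - 5)**2)*(124 + 49) = (418 + (-6)**2)*173 = (418 + 36)*173 = 454*173 = 78542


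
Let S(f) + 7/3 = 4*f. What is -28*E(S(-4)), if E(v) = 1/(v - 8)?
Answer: 84/79 ≈ 1.0633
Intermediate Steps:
S(f) = -7/3 + 4*f
E(v) = 1/(-8 + v)
-28*E(S(-4)) = -28/(-8 + (-7/3 + 4*(-4))) = -28/(-8 + (-7/3 - 16)) = -28/(-8 - 55/3) = -28/(-79/3) = -28*(-3/79) = 84/79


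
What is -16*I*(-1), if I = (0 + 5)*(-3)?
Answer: -240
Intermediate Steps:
I = -15 (I = 5*(-3) = -15)
-16*I*(-1) = -16*(-15)*(-1) = 240*(-1) = -240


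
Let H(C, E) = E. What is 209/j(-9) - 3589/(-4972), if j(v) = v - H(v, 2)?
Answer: -90879/4972 ≈ -18.278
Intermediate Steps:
j(v) = -2 + v (j(v) = v - 1*2 = v - 2 = -2 + v)
209/j(-9) - 3589/(-4972) = 209/(-2 - 9) - 3589/(-4972) = 209/(-11) - 3589*(-1/4972) = 209*(-1/11) + 3589/4972 = -19 + 3589/4972 = -90879/4972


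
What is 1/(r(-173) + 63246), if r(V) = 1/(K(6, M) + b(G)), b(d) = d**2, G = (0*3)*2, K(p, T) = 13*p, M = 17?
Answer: 78/4933189 ≈ 1.5811e-5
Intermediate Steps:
G = 0 (G = 0*2 = 0)
r(V) = 1/78 (r(V) = 1/(13*6 + 0**2) = 1/(78 + 0) = 1/78)
1/(r(-173) + 63246) = 1/(1/78 + 63246) = 1/(4933189/78) = 78/4933189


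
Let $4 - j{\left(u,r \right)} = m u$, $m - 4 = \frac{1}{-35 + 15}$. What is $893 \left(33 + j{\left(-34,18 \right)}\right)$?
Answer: $\frac{1529709}{10} \approx 1.5297 \cdot 10^{5}$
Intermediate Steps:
$m = \frac{79}{20}$ ($m = 4 + \frac{1}{-35 + 15} = 4 + \frac{1}{-20} = 4 - \frac{1}{20} = \frac{79}{20} \approx 3.95$)
$j{\left(u,r \right)} = 4 - \frac{79 u}{20}$
$893 \left(33 + j{\left(-34,18 \right)}\right) = 893 \left(33 + \left(4 - - \frac{1343}{10}\right)\right) = 893 \left(33 + \left(4 + \frac{1343}{10}\right)\right) = 893 \left(33 + \frac{1383}{10}\right) = 893 \cdot \frac{1713}{10} = \frac{1529709}{10}$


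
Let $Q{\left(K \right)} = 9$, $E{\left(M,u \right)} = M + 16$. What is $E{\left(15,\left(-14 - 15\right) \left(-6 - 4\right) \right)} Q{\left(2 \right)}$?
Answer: $279$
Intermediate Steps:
$E{\left(M,u \right)} = 16 + M$
$E{\left(15,\left(-14 - 15\right) \left(-6 - 4\right) \right)} Q{\left(2 \right)} = \left(16 + 15\right) 9 = 31 \cdot 9 = 279$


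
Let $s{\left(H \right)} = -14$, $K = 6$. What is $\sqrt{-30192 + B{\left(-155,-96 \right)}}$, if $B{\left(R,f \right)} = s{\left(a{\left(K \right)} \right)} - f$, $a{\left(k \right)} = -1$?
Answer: $i \sqrt{30110} \approx 173.52 i$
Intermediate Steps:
$B{\left(R,f \right)} = -14 - f$
$\sqrt{-30192 + B{\left(-155,-96 \right)}} = \sqrt{-30192 - -82} = \sqrt{-30192 + \left(-14 + 96\right)} = \sqrt{-30192 + 82} = \sqrt{-30110} = i \sqrt{30110}$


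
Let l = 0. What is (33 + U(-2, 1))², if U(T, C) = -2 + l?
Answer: 961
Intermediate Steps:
U(T, C) = -2 (U(T, C) = -2 + 0 = -2)
(33 + U(-2, 1))² = (33 - 2)² = 31² = 961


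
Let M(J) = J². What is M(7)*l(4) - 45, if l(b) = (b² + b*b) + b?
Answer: 1719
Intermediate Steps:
l(b) = b + 2*b² (l(b) = (b² + b²) + b = 2*b² + b = b + 2*b²)
M(7)*l(4) - 45 = 7²*(4*(1 + 2*4)) - 45 = 49*(4*(1 + 8)) - 45 = 49*(4*9) - 45 = 49*36 - 45 = 1764 - 45 = 1719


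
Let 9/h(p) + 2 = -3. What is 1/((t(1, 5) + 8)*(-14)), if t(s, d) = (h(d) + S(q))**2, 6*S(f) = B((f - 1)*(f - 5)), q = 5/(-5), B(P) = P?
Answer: -25/2814 ≈ -0.0088841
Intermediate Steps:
h(p) = -9/5 (h(p) = 9/(-2 - 3) = 9/(-5) = 9*(-1/5) = -9/5)
q = -1 (q = 5*(-1/5) = -1)
S(f) = (-1 + f)*(-5 + f)/6 (S(f) = ((f - 1)*(f - 5))/6 = ((-1 + f)*(-5 + f))/6 = (-1 + f)*(-5 + f)/6)
t(s, d) = 1/25 (t(s, d) = (-9/5 + (5/6 - 1*(-1) + (1/6)*(-1)**2))**2 = (-9/5 + (5/6 + 1 + (1/6)*1))**2 = (-9/5 + (5/6 + 1 + 1/6))**2 = (-9/5 + 2)**2 = (1/5)**2 = 1/25)
1/((t(1, 5) + 8)*(-14)) = 1/((1/25 + 8)*(-14)) = 1/((201/25)*(-14)) = 1/(-2814/25) = -25/2814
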